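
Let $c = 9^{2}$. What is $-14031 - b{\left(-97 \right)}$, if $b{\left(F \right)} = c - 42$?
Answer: $-14070$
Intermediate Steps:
$c = 81$
$b{\left(F \right)} = 39$ ($b{\left(F \right)} = 81 - 42 = 39$)
$-14031 - b{\left(-97 \right)} = -14031 - 39 = -14070$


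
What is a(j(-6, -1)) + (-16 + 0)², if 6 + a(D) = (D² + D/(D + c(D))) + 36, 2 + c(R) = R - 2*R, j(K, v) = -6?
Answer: 325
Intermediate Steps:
c(R) = -2 - R (c(R) = -2 + (R - 2*R) = -2 - R)
a(D) = 30 + D² - D/2 (a(D) = -6 + ((D² + D/(D + (-2 - D))) + 36) = -6 + ((D² + D/(-2)) + 36) = -6 + ((D² - D/2) + 36) = -6 + (36 + D² - D/2) = 30 + D² - D/2)
a(j(-6, -1)) + (-16 + 0)² = (30 + (-6)² - ½*(-6)) + (-16 + 0)² = (30 + 36 + 3) + (-16)² = 69 + 256 = 325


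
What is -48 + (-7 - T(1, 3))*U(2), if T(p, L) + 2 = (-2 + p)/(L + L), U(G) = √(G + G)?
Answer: -173/3 ≈ -57.667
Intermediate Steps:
U(G) = √2*√G (U(G) = √(2*G) = √2*√G)
T(p, L) = -2 + (-2 + p)/(2*L) (T(p, L) = -2 + (-2 + p)/(L + L) = -2 + (-2 + p)/((2*L)) = -2 + (-2 + p)*(1/(2*L)) = -2 + (-2 + p)/(2*L))
-48 + (-7 - T(1, 3))*U(2) = -48 + (-7 - (-2 + 1 - 4*3)/(2*3))*(√2*√2) = -48 + (-7 - (-2 + 1 - 12)/(2*3))*2 = -48 + (-7 - (-13)/(2*3))*2 = -48 + (-7 - 1*(-13/6))*2 = -48 + (-7 + 13/6)*2 = -48 - 29/6*2 = -48 - 29/3 = -173/3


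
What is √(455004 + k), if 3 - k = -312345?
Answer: 2*√191838 ≈ 875.99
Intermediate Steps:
k = 312348 (k = 3 - 1*(-312345) = 3 + 312345 = 312348)
√(455004 + k) = √(455004 + 312348) = √767352 = 2*√191838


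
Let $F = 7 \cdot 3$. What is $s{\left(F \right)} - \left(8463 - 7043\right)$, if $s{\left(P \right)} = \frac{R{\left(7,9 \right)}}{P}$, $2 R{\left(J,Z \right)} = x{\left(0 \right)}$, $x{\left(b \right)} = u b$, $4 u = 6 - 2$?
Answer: $-1420$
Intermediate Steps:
$u = 1$ ($u = \frac{6 - 2}{4} = \frac{1}{4} \cdot 4 = 1$)
$F = 21$
$x{\left(b \right)} = b$ ($x{\left(b \right)} = 1 b = b$)
$R{\left(J,Z \right)} = 0$ ($R{\left(J,Z \right)} = \frac{1}{2} \cdot 0 = 0$)
$s{\left(P \right)} = 0$ ($s{\left(P \right)} = \frac{0}{P} = 0$)
$s{\left(F \right)} - \left(8463 - 7043\right) = 0 - \left(8463 - 7043\right) = 0 - 1420 = -1420$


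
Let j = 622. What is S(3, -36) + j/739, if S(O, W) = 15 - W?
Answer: 38311/739 ≈ 51.842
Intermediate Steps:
S(3, -36) + j/739 = (15 - 1*(-36)) + 622/739 = (15 + 36) + 622*(1/739) = 51 + 622/739 = 38311/739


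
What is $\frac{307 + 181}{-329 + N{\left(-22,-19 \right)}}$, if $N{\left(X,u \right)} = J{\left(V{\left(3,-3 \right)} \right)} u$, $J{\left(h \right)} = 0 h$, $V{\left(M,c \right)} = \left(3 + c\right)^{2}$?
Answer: $- \frac{488}{329} \approx -1.4833$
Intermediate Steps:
$J{\left(h \right)} = 0$
$N{\left(X,u \right)} = 0$ ($N{\left(X,u \right)} = 0 u = 0$)
$\frac{307 + 181}{-329 + N{\left(-22,-19 \right)}} = \frac{307 + 181}{-329 + 0} = \frac{488}{-329} = 488 \left(- \frac{1}{329}\right) = - \frac{488}{329}$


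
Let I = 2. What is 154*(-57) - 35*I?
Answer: -8848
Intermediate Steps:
154*(-57) - 35*I = 154*(-57) - 35*2 = -8778 - 70 = -8848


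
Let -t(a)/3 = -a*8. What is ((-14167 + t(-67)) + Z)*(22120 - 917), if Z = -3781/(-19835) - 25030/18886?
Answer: -8950392349641093/26757415 ≈ -3.3450e+8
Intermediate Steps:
Z = -212531042/187301905 (Z = -3781*(-1/19835) - 25030*1/18886 = 3781/19835 - 12515/9443 = -212531042/187301905 ≈ -1.1347)
t(a) = 24*a (t(a) = -3*(-a)*8 = -(-24)*a = 24*a)
((-14167 + t(-67)) + Z)*(22120 - 917) = ((-14167 + 24*(-67)) - 212531042/187301905)*(22120 - 917) = ((-14167 - 1608) - 212531042/187301905)*21203 = (-15775 - 212531042/187301905)*21203 = -2954900082417/187301905*21203 = -8950392349641093/26757415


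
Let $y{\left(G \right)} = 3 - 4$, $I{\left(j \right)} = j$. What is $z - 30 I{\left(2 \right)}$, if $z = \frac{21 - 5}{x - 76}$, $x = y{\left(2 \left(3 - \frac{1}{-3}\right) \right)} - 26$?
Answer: $- \frac{6196}{103} \approx -60.155$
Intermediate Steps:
$y{\left(G \right)} = -1$ ($y{\left(G \right)} = 3 - 4 = -1$)
$x = -27$ ($x = -1 - 26 = -27$)
$z = - \frac{16}{103}$ ($z = \frac{21 - 5}{-27 - 76} = \frac{16}{-103} = 16 \left(- \frac{1}{103}\right) = - \frac{16}{103} \approx -0.15534$)
$z - 30 I{\left(2 \right)} = - \frac{16}{103} - 60 = - \frac{6196}{103}$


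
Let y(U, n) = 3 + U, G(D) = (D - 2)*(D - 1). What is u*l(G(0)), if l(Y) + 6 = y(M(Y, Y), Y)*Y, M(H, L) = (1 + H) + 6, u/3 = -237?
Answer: -12798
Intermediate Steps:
u = -711 (u = 3*(-237) = -711)
M(H, L) = 7 + H
G(D) = (-1 + D)*(-2 + D) (G(D) = (-2 + D)*(-1 + D) = (-1 + D)*(-2 + D))
l(Y) = -6 + Y*(10 + Y) (l(Y) = -6 + (3 + (7 + Y))*Y = -6 + (10 + Y)*Y = -6 + Y*(10 + Y))
u*l(G(0)) = -711*(-6 + (2 + 0**2 - 3*0)*(10 + (2 + 0**2 - 3*0))) = -711*(-6 + (2 + 0 + 0)*(10 + (2 + 0 + 0))) = -711*(-6 + 2*(10 + 2)) = -711*(-6 + 2*12) = -711*(-6 + 24) = -711*18 = -12798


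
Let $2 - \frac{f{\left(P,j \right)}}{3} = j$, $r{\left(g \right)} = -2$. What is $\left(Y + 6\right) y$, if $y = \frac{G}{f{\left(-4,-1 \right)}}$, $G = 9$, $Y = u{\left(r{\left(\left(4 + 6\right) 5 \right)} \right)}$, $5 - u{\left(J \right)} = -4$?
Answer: $15$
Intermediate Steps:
$u{\left(J \right)} = 9$ ($u{\left(J \right)} = 5 - -4 = 5 + 4 = 9$)
$Y = 9$
$f{\left(P,j \right)} = 6 - 3 j$
$y = 1$ ($y = \frac{9}{6 - -3} = \frac{9}{6 + 3} = \frac{9}{9} = 9 \cdot \frac{1}{9} = 1$)
$\left(Y + 6\right) y = \left(9 + 6\right) 1 = 15 \cdot 1 = 15$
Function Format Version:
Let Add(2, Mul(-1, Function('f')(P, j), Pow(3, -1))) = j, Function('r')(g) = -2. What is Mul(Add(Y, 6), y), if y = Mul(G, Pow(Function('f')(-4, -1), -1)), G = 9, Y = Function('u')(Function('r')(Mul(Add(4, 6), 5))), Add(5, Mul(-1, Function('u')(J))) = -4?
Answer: 15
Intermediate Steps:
Function('u')(J) = 9 (Function('u')(J) = Add(5, Mul(-1, -4)) = Add(5, 4) = 9)
Y = 9
Function('f')(P, j) = Add(6, Mul(-3, j))
y = 1 (y = Mul(9, Pow(Add(6, Mul(-3, -1)), -1)) = Mul(9, Pow(Add(6, 3), -1)) = Mul(9, Pow(9, -1)) = Mul(9, Rational(1, 9)) = 1)
Mul(Add(Y, 6), y) = Mul(Add(9, 6), 1) = Mul(15, 1) = 15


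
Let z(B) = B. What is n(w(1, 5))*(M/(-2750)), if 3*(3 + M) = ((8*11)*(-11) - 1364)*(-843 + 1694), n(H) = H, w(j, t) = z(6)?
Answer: 1984541/1375 ≈ 1443.3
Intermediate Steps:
w(j, t) = 6
M = -1984541/3 (M = -3 + (((8*11)*(-11) - 1364)*(-843 + 1694))/3 = -3 + ((88*(-11) - 1364)*851)/3 = -3 + ((-968 - 1364)*851)/3 = -3 + (-2332*851)/3 = -3 + (⅓)*(-1984532) = -3 - 1984532/3 = -1984541/3 ≈ -6.6151e+5)
n(w(1, 5))*(M/(-2750)) = 6*(-1984541/3/(-2750)) = 6*(-1984541/3*(-1/2750)) = 6*(1984541/8250) = 1984541/1375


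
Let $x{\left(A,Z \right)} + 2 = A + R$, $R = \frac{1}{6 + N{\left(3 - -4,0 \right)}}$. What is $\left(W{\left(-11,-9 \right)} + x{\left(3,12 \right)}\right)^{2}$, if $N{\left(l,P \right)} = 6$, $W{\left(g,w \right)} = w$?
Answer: $\frac{9025}{144} \approx 62.674$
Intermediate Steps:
$R = \frac{1}{12}$ ($R = \frac{1}{6 + 6} = \frac{1}{12} \approx 0.083333$)
$x{\left(A,Z \right)} = - \frac{23}{12} + A$ ($x{\left(A,Z \right)} = -2 + \left(A + \frac{1}{12}\right) = -2 + \left(\frac{1}{12} + A\right) = - \frac{23}{12} + A$)
$\left(W{\left(-11,-9 \right)} + x{\left(3,12 \right)}\right)^{2} = \left(-9 + \left(- \frac{23}{12} + 3\right)\right)^{2} = \left(-9 + \frac{13}{12}\right)^{2} = \left(- \frac{95}{12}\right)^{2} = \frac{9025}{144}$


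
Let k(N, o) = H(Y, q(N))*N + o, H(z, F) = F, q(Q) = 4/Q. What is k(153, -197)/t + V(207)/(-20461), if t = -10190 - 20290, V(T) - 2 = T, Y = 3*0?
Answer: -2421347/623651280 ≈ -0.0038825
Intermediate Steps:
Y = 0
V(T) = 2 + T
k(N, o) = 4 + o (k(N, o) = (4/N)*N + o = 4 + o)
t = -30480
k(153, -197)/t + V(207)/(-20461) = (4 - 197)/(-30480) + (2 + 207)/(-20461) = -193*(-1/30480) + 209*(-1/20461) = 193/30480 - 209/20461 = -2421347/623651280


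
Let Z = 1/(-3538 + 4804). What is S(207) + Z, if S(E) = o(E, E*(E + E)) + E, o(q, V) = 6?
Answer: 269659/1266 ≈ 213.00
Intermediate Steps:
Z = 1/1266 ≈ 0.00078989
S(E) = 6 + E
S(207) + Z = (6 + 207) + 1/1266 = 213 + 1/1266 = 269659/1266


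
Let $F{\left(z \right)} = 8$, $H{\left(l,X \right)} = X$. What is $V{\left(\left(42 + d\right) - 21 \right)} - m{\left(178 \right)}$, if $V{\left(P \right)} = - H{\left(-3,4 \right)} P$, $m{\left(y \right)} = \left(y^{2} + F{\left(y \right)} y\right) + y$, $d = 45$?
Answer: $-33550$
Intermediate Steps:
$m{\left(y \right)} = y^{2} + 9 y$ ($m{\left(y \right)} = \left(y^{2} + 8 y\right) + y = y^{2} + 9 y$)
$V{\left(P \right)} = - 4 P$ ($V{\left(P \right)} = \left(-1\right) 4 P = - 4 P$)
$V{\left(\left(42 + d\right) - 21 \right)} - m{\left(178 \right)} = - 4 \left(\left(42 + 45\right) - 21\right) - 178 \left(9 + 178\right) = - 4 \left(87 - 21\right) - 178 \cdot 187 = \left(-4\right) 66 - 33286 = -264 - 33286 = -33550$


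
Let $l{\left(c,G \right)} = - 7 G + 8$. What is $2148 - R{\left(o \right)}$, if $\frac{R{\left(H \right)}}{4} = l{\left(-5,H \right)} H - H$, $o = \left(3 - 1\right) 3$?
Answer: $2988$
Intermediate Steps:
$o = 6$ ($o = 2 \cdot 3 = 6$)
$l{\left(c,G \right)} = 8 - 7 G$
$R{\left(H \right)} = - 4 H + 4 H \left(8 - 7 H\right)$ ($R{\left(H \right)} = 4 \left(\left(8 - 7 H\right) H - H\right) = 4 \left(H \left(8 - 7 H\right) - H\right) = 4 \left(- H + H \left(8 - 7 H\right)\right) = - 4 H + 4 H \left(8 - 7 H\right)$)
$2148 - R{\left(o \right)} = 2148 - 28 \cdot 6 \left(1 - 6\right) = 2148 - 28 \cdot 6 \left(-5\right) = 2148 - -840 = 2148 + 840 = 2988$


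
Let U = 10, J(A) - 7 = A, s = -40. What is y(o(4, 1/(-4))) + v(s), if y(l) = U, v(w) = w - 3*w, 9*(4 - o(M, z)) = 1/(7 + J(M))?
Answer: 90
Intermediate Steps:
J(A) = 7 + A
o(M, z) = 4 - 1/(9*(14 + M)) (o(M, z) = 4 - 1/(9*(7 + (7 + M))) = 4 - 1/(9*(14 + M)))
v(w) = -2*w
y(l) = 10
y(o(4, 1/(-4))) + v(s) = 10 - 2*(-40) = 10 + 80 = 90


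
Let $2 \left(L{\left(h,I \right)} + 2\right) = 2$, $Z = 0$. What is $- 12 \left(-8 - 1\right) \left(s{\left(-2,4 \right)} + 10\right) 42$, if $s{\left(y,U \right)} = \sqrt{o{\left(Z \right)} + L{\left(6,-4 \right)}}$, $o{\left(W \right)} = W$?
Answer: $45360 + 4536 i \approx 45360.0 + 4536.0 i$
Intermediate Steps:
$L{\left(h,I \right)} = -1$ ($L{\left(h,I \right)} = -2 + \frac{1}{2} \cdot 2 = -2 + 1 = -1$)
$s{\left(y,U \right)} = i$ ($s{\left(y,U \right)} = \sqrt{0 - 1} = \sqrt{-1} = i$)
$- 12 \left(-8 - 1\right) \left(s{\left(-2,4 \right)} + 10\right) 42 = - 12 \left(-8 - 1\right) \left(i + 10\right) 42 = - 12 \left(- 9 \left(10 + i\right)\right) 42 = - 12 \left(-90 - 9 i\right) 42 = \left(1080 + 108 i\right) 42 = 45360 + 4536 i$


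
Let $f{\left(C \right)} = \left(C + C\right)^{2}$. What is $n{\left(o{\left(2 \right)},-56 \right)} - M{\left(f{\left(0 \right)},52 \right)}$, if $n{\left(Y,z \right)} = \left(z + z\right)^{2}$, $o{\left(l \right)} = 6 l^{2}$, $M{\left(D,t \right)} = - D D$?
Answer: $12544$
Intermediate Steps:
$f{\left(C \right)} = 4 C^{2}$ ($f{\left(C \right)} = \left(2 C\right)^{2} = 4 C^{2}$)
$M{\left(D,t \right)} = - D^{2}$
$n{\left(Y,z \right)} = 4 z^{2}$ ($n{\left(Y,z \right)} = \left(2 z\right)^{2} = 4 z^{2}$)
$n{\left(o{\left(2 \right)},-56 \right)} - M{\left(f{\left(0 \right)},52 \right)} = 4 \left(-56\right)^{2} - - \left(4 \cdot 0^{2}\right)^{2} = 4 \cdot 3136 - - \left(4 \cdot 0\right)^{2} = 12544 - - 0^{2} = 12544 - \left(-1\right) 0 = 12544 - 0 = 12544 + 0 = 12544$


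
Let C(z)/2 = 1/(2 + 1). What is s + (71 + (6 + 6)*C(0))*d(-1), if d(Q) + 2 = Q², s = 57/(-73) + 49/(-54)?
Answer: -318073/3942 ≈ -80.688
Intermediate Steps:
C(z) = ⅔ (C(z) = 2/(2 + 1) = 2/3 = 2*(⅓) = ⅔)
s = -6655/3942 (s = 57*(-1/73) + 49*(-1/54) = -57/73 - 49/54 = -6655/3942 ≈ -1.6882)
d(Q) = -2 + Q²
s + (71 + (6 + 6)*C(0))*d(-1) = -6655/3942 + (71 + (6 + 6)*(⅔))*(-2 + (-1)²) = -6655/3942 + (71 + 12*(⅔))*(-2 + 1) = -6655/3942 + (71 + 8)*(-1) = -6655/3942 + 79*(-1) = -6655/3942 - 79 = -318073/3942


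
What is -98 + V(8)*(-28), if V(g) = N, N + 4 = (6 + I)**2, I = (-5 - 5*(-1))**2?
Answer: -994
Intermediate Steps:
I = 0 (I = (-5 + 5)**2 = 0**2 = 0)
N = 32 (N = -4 + (6 + 0)**2 = -4 + 6**2 = -4 + 36 = 32)
V(g) = 32
-98 + V(8)*(-28) = -98 + 32*(-28) = -98 - 896 = -994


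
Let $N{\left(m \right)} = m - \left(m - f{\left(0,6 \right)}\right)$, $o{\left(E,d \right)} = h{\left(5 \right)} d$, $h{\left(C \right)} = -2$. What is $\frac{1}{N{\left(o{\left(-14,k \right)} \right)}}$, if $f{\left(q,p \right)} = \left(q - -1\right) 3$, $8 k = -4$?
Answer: $\frac{1}{3} \approx 0.33333$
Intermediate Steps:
$k = - \frac{1}{2}$ ($k = \frac{1}{8} \left(-4\right) = - \frac{1}{2} \approx -0.5$)
$f{\left(q,p \right)} = 3 + 3 q$ ($f{\left(q,p \right)} = \left(q + 1\right) 3 = \left(1 + q\right) 3 = 3 + 3 q$)
$o{\left(E,d \right)} = - 2 d$
$N{\left(m \right)} = 3$ ($N{\left(m \right)} = m - \left(m - \left(3 + 3 \cdot 0\right)\right) = m - \left(m - \left(3 + 0\right)\right) = m - \left(m - 3\right) = m - \left(-3 + m\right) = 3$)
$\frac{1}{N{\left(o{\left(-14,k \right)} \right)}} = \frac{1}{3}$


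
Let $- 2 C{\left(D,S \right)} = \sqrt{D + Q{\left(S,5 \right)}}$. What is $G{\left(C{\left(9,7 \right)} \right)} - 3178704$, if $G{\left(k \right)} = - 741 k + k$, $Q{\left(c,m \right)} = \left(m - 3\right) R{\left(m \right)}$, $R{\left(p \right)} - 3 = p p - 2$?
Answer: $-3178704 + 370 \sqrt{61} \approx -3.1758 \cdot 10^{6}$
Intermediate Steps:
$R{\left(p \right)} = 1 + p^{2}$ ($R{\left(p \right)} = 3 + \left(p p - 2\right) = 3 + \left(p^{2} - 2\right) = 3 + \left(-2 + p^{2}\right) = 1 + p^{2}$)
$Q{\left(c,m \right)} = \left(1 + m^{2}\right) \left(-3 + m\right)$ ($Q{\left(c,m \right)} = \left(m - 3\right) \left(1 + m^{2}\right) = \left(-3 + m\right) \left(1 + m^{2}\right) = \left(1 + m^{2}\right) \left(-3 + m\right)$)
$C{\left(D,S \right)} = - \frac{\sqrt{52 + D}}{2}$ ($C{\left(D,S \right)} = - \frac{\sqrt{D + \left(1 + 5^{2}\right) \left(-3 + 5\right)}}{2} = - \frac{\sqrt{D + \left(1 + 25\right) 2}}{2} = - \frac{\sqrt{D + 26 \cdot 2}}{2} = - \frac{\sqrt{D + 52}}{2} = - \frac{\sqrt{52 + D}}{2}$)
$G{\left(k \right)} = - 740 k$
$G{\left(C{\left(9,7 \right)} \right)} - 3178704 = - 740 \left(- \frac{\sqrt{52 + 9}}{2}\right) - 3178704 = - 740 \left(- \frac{\sqrt{61}}{2}\right) - 3178704 = 370 \sqrt{61} - 3178704 = -3178704 + 370 \sqrt{61}$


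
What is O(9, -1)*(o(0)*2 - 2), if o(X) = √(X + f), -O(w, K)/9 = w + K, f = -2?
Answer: 144 - 144*I*√2 ≈ 144.0 - 203.65*I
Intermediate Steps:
O(w, K) = -9*K - 9*w (O(w, K) = -9*(w + K) = -9*(K + w) = -9*K - 9*w)
o(X) = √(-2 + X) (o(X) = √(X - 2) = √(-2 + X))
O(9, -1)*(o(0)*2 - 2) = (-9*(-1) - 9*9)*(√(-2 + 0)*2 - 2) = (9 - 81)*(√(-2)*2 - 2) = -72*((I*√2)*2 - 2) = -72*(2*I*√2 - 2) = -72*(-2 + 2*I*√2) = 144 - 144*I*√2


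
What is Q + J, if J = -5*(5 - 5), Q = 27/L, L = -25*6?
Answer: -9/50 ≈ -0.18000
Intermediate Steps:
L = -150
Q = -9/50 (Q = 27/(-150) = 27*(-1/150) = -9/50 ≈ -0.18000)
J = 0 (J = -5*0 = 0)
Q + J = -9/50 + 0 = -9/50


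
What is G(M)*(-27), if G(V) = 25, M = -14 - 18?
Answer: -675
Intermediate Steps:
M = -32
G(M)*(-27) = 25*(-27) = -675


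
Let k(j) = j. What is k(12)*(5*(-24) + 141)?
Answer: 252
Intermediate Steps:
k(12)*(5*(-24) + 141) = 12*(5*(-24) + 141) = 12*(-120 + 141) = 12*21 = 252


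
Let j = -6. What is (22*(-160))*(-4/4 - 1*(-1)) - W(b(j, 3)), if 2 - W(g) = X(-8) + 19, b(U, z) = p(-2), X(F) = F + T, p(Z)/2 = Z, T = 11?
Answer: 20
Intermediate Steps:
p(Z) = 2*Z
X(F) = 11 + F (X(F) = F + 11 = 11 + F)
b(U, z) = -4 (b(U, z) = 2*(-2) = -4)
W(g) = -20 (W(g) = 2 - ((11 - 8) + 19) = 2 - (3 + 19) = 2 - 1*22 = 2 - 22 = -20)
(22*(-160))*(-4/4 - 1*(-1)) - W(b(j, 3)) = (22*(-160))*(-4/4 - 1*(-1)) - 1*(-20) = -3520*(-4*¼ + 1) + 20 = -3520*(-1 + 1) + 20 = -3520*0 + 20 = 0 + 20 = 20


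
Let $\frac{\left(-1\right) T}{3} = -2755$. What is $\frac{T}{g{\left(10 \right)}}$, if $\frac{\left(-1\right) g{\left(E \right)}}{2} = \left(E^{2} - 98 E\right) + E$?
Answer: $\frac{19}{4} \approx 4.75$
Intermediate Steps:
$g{\left(E \right)} = - 2 E^{2} + 194 E$ ($g{\left(E \right)} = - 2 \left(\left(E^{2} - 98 E\right) + E\right) = - 2 \left(E^{2} - 97 E\right) = - 2 E^{2} + 194 E$)
$T = 8265$ ($T = \left(-3\right) \left(-2755\right) = 8265$)
$\frac{T}{g{\left(10 \right)}} = \frac{8265}{2 \cdot 10 \left(97 - 10\right)} = \frac{8265}{2 \cdot 10 \cdot 87} = \frac{8265}{1740} = 8265 \cdot \frac{1}{1740} = \frac{19}{4}$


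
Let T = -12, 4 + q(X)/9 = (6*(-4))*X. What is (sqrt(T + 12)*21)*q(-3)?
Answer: 0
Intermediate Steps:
q(X) = -36 - 216*X (q(X) = -36 + 9*((6*(-4))*X) = -36 + 9*(-24*X) = -36 - 216*X)
(sqrt(T + 12)*21)*q(-3) = (sqrt(-12 + 12)*21)*(-36 - 216*(-3)) = (sqrt(0)*21)*(-36 + 648) = (0*21)*612 = 0*612 = 0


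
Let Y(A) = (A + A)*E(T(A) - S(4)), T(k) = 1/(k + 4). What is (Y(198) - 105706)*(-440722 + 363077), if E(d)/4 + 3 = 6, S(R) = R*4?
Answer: 7838573330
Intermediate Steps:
T(k) = 1/(4 + k)
S(R) = 4*R
E(d) = 12 (E(d) = -12 + 4*6 = -12 + 24 = 12)
Y(A) = 24*A (Y(A) = (A + A)*12 = (2*A)*12 = 24*A)
(Y(198) - 105706)*(-440722 + 363077) = (24*198 - 105706)*(-440722 + 363077) = (4752 - 105706)*(-77645) = -100954*(-77645) = 7838573330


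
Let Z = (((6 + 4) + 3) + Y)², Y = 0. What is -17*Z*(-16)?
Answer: 45968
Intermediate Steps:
Z = 169 (Z = (((6 + 4) + 3) + 0)² = ((10 + 3) + 0)² = (13 + 0)² = 13² = 169)
-17*Z*(-16) = -17*169*(-16) = -2873*(-16) = 45968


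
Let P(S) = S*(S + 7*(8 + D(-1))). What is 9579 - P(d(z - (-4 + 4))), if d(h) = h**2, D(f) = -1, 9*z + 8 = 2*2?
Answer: 62784059/6561 ≈ 9569.3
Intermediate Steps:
z = -4/9 (z = -8/9 + (2*2)/9 = -8/9 + (1/9)*4 = -8/9 + 4/9 = -4/9 ≈ -0.44444)
P(S) = S*(49 + S) (P(S) = S*(S + 7*(8 - 1)) = S*(S + 7*7) = S*(S + 49) = S*(49 + S))
9579 - P(d(z - (-4 + 4))) = 9579 - (-4/9 - (-4 + 4))**2*(49 + (-4/9 - (-4 + 4))**2) = 9579 - (-4/9 - 1*0)**2*(49 + (-4/9 - 1*0)**2) = 9579 - (-4/9 + 0)**2*(49 + (-4/9 + 0)**2) = 9579 - (-4/9)**2*(49 + (-4/9)**2) = 9579 - 16*(49 + 16/81)/81 = 9579 - 16*3985/(81*81) = 9579 - 1*63760/6561 = 9579 - 63760/6561 = 62784059/6561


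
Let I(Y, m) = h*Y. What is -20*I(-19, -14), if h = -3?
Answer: -1140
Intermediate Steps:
I(Y, m) = -3*Y
-20*I(-19, -14) = -(-60)*(-19) = -20*57 = -1140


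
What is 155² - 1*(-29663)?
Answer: 53688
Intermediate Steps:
155² - 1*(-29663) = 24025 + 29663 = 53688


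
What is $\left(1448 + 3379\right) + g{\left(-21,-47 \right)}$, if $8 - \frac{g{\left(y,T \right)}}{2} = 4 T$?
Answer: $5219$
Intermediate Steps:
$g{\left(y,T \right)} = 16 - 8 T$ ($g{\left(y,T \right)} = 16 - 2 \cdot 4 T = 16 - 8 T$)
$\left(1448 + 3379\right) + g{\left(-21,-47 \right)} = \left(1448 + 3379\right) + \left(16 - -376\right) = 4827 + \left(16 + 376\right) = 4827 + 392 = 5219$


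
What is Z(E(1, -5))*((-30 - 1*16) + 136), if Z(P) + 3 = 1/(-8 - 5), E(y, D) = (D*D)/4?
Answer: -3600/13 ≈ -276.92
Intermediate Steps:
E(y, D) = D²/4 (E(y, D) = D²*(¼) = D²/4)
Z(P) = -40/13 (Z(P) = -3 + 1/(-8 - 5) = -3 + 1/(-13) = -3 - 1/13 = -40/13)
Z(E(1, -5))*((-30 - 1*16) + 136) = -40*((-30 - 1*16) + 136)/13 = -40*((-30 - 16) + 136)/13 = -40*(-46 + 136)/13 = -40/13*90 = -3600/13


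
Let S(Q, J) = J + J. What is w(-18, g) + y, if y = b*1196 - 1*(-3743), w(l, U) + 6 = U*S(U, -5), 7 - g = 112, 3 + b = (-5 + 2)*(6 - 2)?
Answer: -13153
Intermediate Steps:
b = -15 (b = -3 + (-5 + 2)*(6 - 2) = -3 - 3*4 = -3 - 12 = -15)
S(Q, J) = 2*J
g = -105 (g = 7 - 1*112 = 7 - 112 = -105)
w(l, U) = -6 - 10*U (w(l, U) = -6 + U*(2*(-5)) = -6 + U*(-10) = -6 - 10*U)
y = -14197 (y = -15*1196 - 1*(-3743) = -17940 + 3743 = -14197)
w(-18, g) + y = (-6 - 10*(-105)) - 14197 = (-6 + 1050) - 14197 = 1044 - 14197 = -13153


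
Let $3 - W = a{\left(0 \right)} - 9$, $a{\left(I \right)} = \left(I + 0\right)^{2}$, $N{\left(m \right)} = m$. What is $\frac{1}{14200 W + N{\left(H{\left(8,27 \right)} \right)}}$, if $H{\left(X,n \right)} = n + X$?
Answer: $\frac{1}{170435} \approx 5.8673 \cdot 10^{-6}$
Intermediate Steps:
$H{\left(X,n \right)} = X + n$
$a{\left(I \right)} = I^{2}$
$W = 12$ ($W = 3 - \left(0^{2} - 9\right) = 3 - \left(0 - 9\right) = 3 - -9 = 3 + 9 = 12$)
$\frac{1}{14200 W + N{\left(H{\left(8,27 \right)} \right)}} = \frac{1}{14200 \cdot 12 + \left(8 + 27\right)} = \frac{1}{170400 + 35} = \frac{1}{170435}$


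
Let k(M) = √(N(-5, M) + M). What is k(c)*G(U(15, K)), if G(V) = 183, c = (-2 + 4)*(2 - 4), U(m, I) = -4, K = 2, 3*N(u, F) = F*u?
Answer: 122*√6 ≈ 298.84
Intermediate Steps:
N(u, F) = F*u/3 (N(u, F) = (F*u)/3 = F*u/3)
c = -4 (c = 2*(-2) = -4)
k(M) = √6*√(-M)/3 (k(M) = √((⅓)*M*(-5) + M) = √(-5*M/3 + M) = √(-2*M/3) = √6*√(-M)/3)
k(c)*G(U(15, K)) = (√6*√(-1*(-4))/3)*183 = (√6*√4/3)*183 = ((⅓)*√6*2)*183 = (2*√6/3)*183 = 122*√6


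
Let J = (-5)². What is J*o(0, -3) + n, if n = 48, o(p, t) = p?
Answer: 48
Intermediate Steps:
J = 25
J*o(0, -3) + n = 25*0 + 48 = 0 + 48 = 48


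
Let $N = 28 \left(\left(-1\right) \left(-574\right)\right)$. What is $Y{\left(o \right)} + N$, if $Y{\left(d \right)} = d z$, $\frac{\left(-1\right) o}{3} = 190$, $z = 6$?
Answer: $12652$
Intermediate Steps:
$o = -570$ ($o = \left(-3\right) 190 = -570$)
$Y{\left(d \right)} = 6 d$ ($Y{\left(d \right)} = d 6 = 6 d$)
$N = 16072$ ($N = 28 \cdot 574 = 16072$)
$Y{\left(o \right)} + N = 6 \left(-570\right) + 16072 = -3420 + 16072 = 12652$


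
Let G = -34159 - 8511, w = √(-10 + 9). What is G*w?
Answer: -42670*I ≈ -42670.0*I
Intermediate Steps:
w = I (w = √(-1) = I ≈ 1.0*I)
G = -42670
G*w = -42670*I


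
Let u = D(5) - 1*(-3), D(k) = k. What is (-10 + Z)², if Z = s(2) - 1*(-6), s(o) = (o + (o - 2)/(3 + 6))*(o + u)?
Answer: 256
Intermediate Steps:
u = 8 (u = 5 - 1*(-3) = 5 + 3 = 8)
s(o) = (8 + o)*(-2/9 + 10*o/9) (s(o) = (o + (o - 2)/(3 + 6))*(o + 8) = (o + (-2 + o)/9)*(8 + o) = (o + (-2 + o)*(⅑))*(8 + o) = (o + (-2/9 + o/9))*(8 + o) = (-2/9 + 10*o/9)*(8 + o) = (8 + o)*(-2/9 + 10*o/9))
Z = 26 (Z = (-16/9 + (10/9)*2² + (26/3)*2) - 1*(-6) = (-16/9 + (10/9)*4 + 52/3) + 6 = (-16/9 + 40/9 + 52/3) + 6 = 20 + 6 = 26)
(-10 + Z)² = (-10 + 26)² = 16² = 256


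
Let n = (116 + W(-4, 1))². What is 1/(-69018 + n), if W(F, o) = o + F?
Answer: -1/56249 ≈ -1.7778e-5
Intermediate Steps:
W(F, o) = F + o
n = 12769 (n = (116 + (-4 + 1))² = (116 - 3)² = 113² = 12769)
1/(-69018 + n) = 1/(-69018 + 12769) = 1/(-56249) = -1/56249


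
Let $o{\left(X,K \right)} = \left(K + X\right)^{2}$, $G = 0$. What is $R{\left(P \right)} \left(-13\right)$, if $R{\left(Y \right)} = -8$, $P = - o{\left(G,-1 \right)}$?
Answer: $104$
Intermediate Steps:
$P = -1$ ($P = - \left(-1 + 0\right)^{2} = - \left(-1\right)^{2} = \left(-1\right) 1 = -1$)
$R{\left(P \right)} \left(-13\right) = \left(-8\right) \left(-13\right) = 104$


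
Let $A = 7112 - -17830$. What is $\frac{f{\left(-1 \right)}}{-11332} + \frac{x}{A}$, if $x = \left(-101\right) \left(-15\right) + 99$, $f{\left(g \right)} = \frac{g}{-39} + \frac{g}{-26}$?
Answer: $\frac{237747239}{3674355672} \approx 0.064704$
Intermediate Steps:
$f{\left(g \right)} = - \frac{5 g}{78}$ ($f{\left(g \right)} = g \left(- \frac{1}{39}\right) + g \left(- \frac{1}{26}\right) = - \frac{g}{39} - \frac{g}{26} = - \frac{5 g}{78}$)
$A = 24942$ ($A = 7112 + 17830 = 24942$)
$x = 1614$ ($x = 1515 + 99 = 1614$)
$\frac{f{\left(-1 \right)}}{-11332} + \frac{x}{A} = \frac{\left(- \frac{5}{78}\right) \left(-1\right)}{-11332} + \frac{1614}{24942} = \frac{5}{78} \left(- \frac{1}{11332}\right) + 1614 \cdot \frac{1}{24942} = - \frac{5}{883896} + \frac{269}{4157} = \frac{237747239}{3674355672}$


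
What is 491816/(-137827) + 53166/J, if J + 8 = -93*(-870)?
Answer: -16230593875/5575239977 ≈ -2.9112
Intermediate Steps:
J = 80902 (J = -8 - 93*(-870) = -8 + 80910 = 80902)
491816/(-137827) + 53166/J = 491816/(-137827) + 53166/80902 = 491816*(-1/137827) + 53166*(1/80902) = -491816/137827 + 26583/40451 = -16230593875/5575239977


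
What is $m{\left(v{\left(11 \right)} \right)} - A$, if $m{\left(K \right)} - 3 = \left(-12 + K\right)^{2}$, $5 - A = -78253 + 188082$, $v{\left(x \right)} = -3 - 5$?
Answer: $110227$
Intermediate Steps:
$v{\left(x \right)} = -8$
$A = -109824$ ($A = 5 - \left(-78253 + 188082\right) = 5 - 109829 = -109824$)
$m{\left(K \right)} = 3 + \left(-12 + K\right)^{2}$
$m{\left(v{\left(11 \right)} \right)} - A = \left(3 + \left(-12 - 8\right)^{2}\right) - -109824 = \left(3 + \left(-20\right)^{2}\right) + 109824 = \left(3 + 400\right) + 109824 = 403 + 109824 = 110227$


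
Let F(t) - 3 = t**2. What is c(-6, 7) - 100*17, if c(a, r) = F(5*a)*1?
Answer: -797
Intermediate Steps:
F(t) = 3 + t**2
c(a, r) = 3 + 25*a**2 (c(a, r) = (3 + (5*a)**2)*1 = (3 + 25*a**2)*1 = 3 + 25*a**2)
c(-6, 7) - 100*17 = (3 + 25*(-6)**2) - 100*17 = (3 + 25*36) - 1700 = (3 + 900) - 1700 = 903 - 1700 = -797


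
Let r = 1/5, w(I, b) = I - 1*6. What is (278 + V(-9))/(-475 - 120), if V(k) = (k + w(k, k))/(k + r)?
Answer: -3088/6545 ≈ -0.47181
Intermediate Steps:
w(I, b) = -6 + I (w(I, b) = I - 6 = -6 + I)
r = ⅕ ≈ 0.20000
V(k) = (-6 + 2*k)/(⅕ + k) (V(k) = (k + (-6 + k))/(k + ⅕) = (-6 + 2*k)/(⅕ + k))
(278 + V(-9))/(-475 - 120) = (278 + 10*(-3 - 9)/(1 + 5*(-9)))/(-475 - 120) = (278 + 10*(-12)/(1 - 45))/(-595) = (278 + 10*(-12)/(-44))*(-1/595) = (278 + 10*(-1/44)*(-12))*(-1/595) = (278 + 30/11)*(-1/595) = (3088/11)*(-1/595) = -3088/6545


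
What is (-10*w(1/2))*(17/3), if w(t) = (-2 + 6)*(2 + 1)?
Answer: -680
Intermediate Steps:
w(t) = 12 (w(t) = 4*3 = 12)
(-10*w(1/2))*(17/3) = (-10*12)*(17/3) = -2040/3 = -120*17/3 = -680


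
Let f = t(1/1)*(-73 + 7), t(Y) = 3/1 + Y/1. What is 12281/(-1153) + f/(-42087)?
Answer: -172188685/16175437 ≈ -10.645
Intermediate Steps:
t(Y) = 3 + Y (t(Y) = 3*1 + Y*1 = 3 + Y)
f = -264 (f = (3 + 1/1)*(-73 + 7) = (3 + 1)*(-66) = 4*(-66) = -264)
12281/(-1153) + f/(-42087) = 12281/(-1153) - 264/(-42087) = 12281*(-1/1153) - 264*(-1/42087) = -12281/1153 + 88/14029 = -172188685/16175437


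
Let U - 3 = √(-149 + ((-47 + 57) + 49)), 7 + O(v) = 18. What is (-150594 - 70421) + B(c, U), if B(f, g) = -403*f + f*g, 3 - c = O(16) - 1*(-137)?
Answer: -163015 - 435*I*√10 ≈ -1.6302e+5 - 1375.6*I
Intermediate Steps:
O(v) = 11 (O(v) = -7 + 18 = 11)
U = 3 + 3*I*√10 (U = 3 + √(-149 + ((-47 + 57) + 49)) = 3 + √(-149 + (10 + 49)) = 3 + √(-149 + 59) = 3 + √(-90) = 3 + 3*I*√10 ≈ 3.0 + 9.4868*I)
c = -145 (c = 3 - (11 - 1*(-137)) = 3 - (11 + 137) = 3 - 1*148 = 3 - 148 = -145)
(-150594 - 70421) + B(c, U) = (-150594 - 70421) - 145*(-403 + (3 + 3*I*√10)) = -221015 - 145*(-400 + 3*I*√10) = -221015 + (58000 - 435*I*√10) = -163015 - 435*I*√10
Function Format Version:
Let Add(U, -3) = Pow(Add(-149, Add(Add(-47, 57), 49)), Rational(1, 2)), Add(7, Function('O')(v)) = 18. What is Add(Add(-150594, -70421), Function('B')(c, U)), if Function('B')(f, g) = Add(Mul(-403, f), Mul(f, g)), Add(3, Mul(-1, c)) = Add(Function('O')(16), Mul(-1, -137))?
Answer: Add(-163015, Mul(-435, I, Pow(10, Rational(1, 2)))) ≈ Add(-1.6302e+5, Mul(-1375.6, I))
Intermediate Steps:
Function('O')(v) = 11 (Function('O')(v) = Add(-7, 18) = 11)
U = Add(3, Mul(3, I, Pow(10, Rational(1, 2)))) (U = Add(3, Pow(Add(-149, Add(Add(-47, 57), 49)), Rational(1, 2))) = Add(3, Pow(Add(-149, Add(10, 49)), Rational(1, 2))) = Add(3, Pow(Add(-149, 59), Rational(1, 2))) = Add(3, Pow(-90, Rational(1, 2))) = Add(3, Mul(3, I, Pow(10, Rational(1, 2)))) ≈ Add(3.0000, Mul(9.4868, I)))
c = -145 (c = Add(3, Mul(-1, Add(11, Mul(-1, -137)))) = Add(3, Mul(-1, Add(11, 137))) = Add(3, Mul(-1, 148)) = Add(3, -148) = -145)
Add(Add(-150594, -70421), Function('B')(c, U)) = Add(Add(-150594, -70421), Mul(-145, Add(-403, Add(3, Mul(3, I, Pow(10, Rational(1, 2))))))) = Add(-221015, Mul(-145, Add(-400, Mul(3, I, Pow(10, Rational(1, 2)))))) = Add(-221015, Add(58000, Mul(-435, I, Pow(10, Rational(1, 2))))) = Add(-163015, Mul(-435, I, Pow(10, Rational(1, 2))))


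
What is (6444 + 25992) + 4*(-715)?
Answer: 29576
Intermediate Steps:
(6444 + 25992) + 4*(-715) = 32436 - 2860 = 29576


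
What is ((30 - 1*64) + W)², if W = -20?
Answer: 2916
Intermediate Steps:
((30 - 1*64) + W)² = ((30 - 1*64) - 20)² = ((30 - 64) - 20)² = (-34 - 20)² = (-54)² = 2916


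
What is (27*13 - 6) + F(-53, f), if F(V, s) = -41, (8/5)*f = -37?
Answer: 304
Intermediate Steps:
f = -185/8 (f = (5/8)*(-37) = -185/8 ≈ -23.125)
(27*13 - 6) + F(-53, f) = (27*13 - 6) - 41 = (351 - 6) - 41 = 345 - 41 = 304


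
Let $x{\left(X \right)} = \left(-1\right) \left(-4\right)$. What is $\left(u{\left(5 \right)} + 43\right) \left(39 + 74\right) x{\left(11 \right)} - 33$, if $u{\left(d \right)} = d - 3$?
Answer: $20307$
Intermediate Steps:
$u{\left(d \right)} = -3 + d$
$x{\left(X \right)} = 4$
$\left(u{\left(5 \right)} + 43\right) \left(39 + 74\right) x{\left(11 \right)} - 33 = \left(\left(-3 + 5\right) + 43\right) \left(39 + 74\right) 4 - 33 = \left(2 + 43\right) 113 \cdot 4 - 33 = 45 \cdot 113 \cdot 4 - 33 = 5085 \cdot 4 - 33 = 20340 - 33 = 20307$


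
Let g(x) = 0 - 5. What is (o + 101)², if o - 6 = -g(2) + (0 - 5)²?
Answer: 18769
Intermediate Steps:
g(x) = -5
o = 36 (o = 6 + (-1*(-5) + (0 - 5)²) = 6 + (5 + (-5)²) = 6 + (5 + 25) = 6 + 30 = 36)
(o + 101)² = (36 + 101)² = 137² = 18769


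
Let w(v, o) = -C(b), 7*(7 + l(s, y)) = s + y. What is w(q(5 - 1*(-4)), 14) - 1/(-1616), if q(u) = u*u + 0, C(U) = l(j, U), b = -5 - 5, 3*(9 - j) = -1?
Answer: 240805/33936 ≈ 7.0959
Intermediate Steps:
j = 28/3 (j = 9 - ⅓*(-1) = 9 + ⅓ = 28/3 ≈ 9.3333)
b = -10
l(s, y) = -7 + s/7 + y/7 (l(s, y) = -7 + (s + y)/7 = -7 + (s/7 + y/7) = -7 + s/7 + y/7)
C(U) = -17/3 + U/7 (C(U) = -7 + (⅐)*(28/3) + U/7 = -7 + 4/3 + U/7 = -17/3 + U/7)
q(u) = u² (q(u) = u² + 0 = u²)
w(v, o) = 149/21 (w(v, o) = -(-17/3 + (⅐)*(-10)) = -(-17/3 - 10/7) = -1*(-149/21) = 149/21)
w(q(5 - 1*(-4)), 14) - 1/(-1616) = 149/21 - 1/(-1616) = 149/21 - 1*(-1/1616) = 149/21 + 1/1616 = 240805/33936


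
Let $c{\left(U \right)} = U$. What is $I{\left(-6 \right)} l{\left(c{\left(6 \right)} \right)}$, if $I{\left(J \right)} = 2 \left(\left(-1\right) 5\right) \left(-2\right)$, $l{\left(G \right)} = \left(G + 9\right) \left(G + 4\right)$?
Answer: $3000$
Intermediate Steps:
$l{\left(G \right)} = \left(4 + G\right) \left(9 + G\right)$ ($l{\left(G \right)} = \left(9 + G\right) \left(4 + G\right) = \left(4 + G\right) \left(9 + G\right)$)
$I{\left(J \right)} = 20$ ($I{\left(J \right)} = 2 \left(-5\right) \left(-2\right) = \left(-10\right) \left(-2\right) = 20$)
$I{\left(-6 \right)} l{\left(c{\left(6 \right)} \right)} = 20 \left(36 + 6^{2} + 13 \cdot 6\right) = 20 \left(36 + 36 + 78\right) = 20 \cdot 150 = 3000$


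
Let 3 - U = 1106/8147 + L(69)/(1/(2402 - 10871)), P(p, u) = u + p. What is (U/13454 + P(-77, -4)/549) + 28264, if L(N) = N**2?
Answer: 104507881921774/3343097009 ≈ 31261.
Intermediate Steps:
P(p, u) = p + u
U = 328494468958/8147 (U = 3 - (1106/8147 + 69**2/(1/(2402 - 10871))) = 3 - (1106*(1/8147) + 4761/(1/(-8469))) = 3 - (1106/8147 + 4761/(-1/8469)) = 3 - (1106/8147 + 4761*(-8469)) = 3 - (1106/8147 - 40320909) = 3 - 1*(-328494444517/8147) = 3 + 328494444517/8147 = 328494468958/8147 ≈ 4.0321e+7)
(U/13454 + P(-77, -4)/549) + 28264 = ((328494468958/8147)/13454 + (-77 - 4)/549) + 28264 = ((328494468958/8147)*(1/13454) - 81*1/549) + 28264 = (164247234479/54804869 - 9/61) + 28264 = 10018588059398/3343097009 + 28264 = 104507881921774/3343097009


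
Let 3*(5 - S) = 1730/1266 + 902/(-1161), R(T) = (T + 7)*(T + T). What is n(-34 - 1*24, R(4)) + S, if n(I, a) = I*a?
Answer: -3747465820/734913 ≈ -5099.2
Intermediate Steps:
R(T) = 2*T*(7 + T) (R(T) = (7 + T)*(2*T) = 2*T*(7 + T))
S = 3530132/734913 (S = 5 - (1730/1266 + 902/(-1161))/3 = 5 - (1730*(1/1266) + 902*(-1/1161))/3 = 5 - (865/633 - 902/1161)/3 = 5 - 1/3*144433/244971 = 5 - 144433/734913 = 3530132/734913 ≈ 4.8035)
n(-34 - 1*24, R(4)) + S = (-34 - 1*24)*(2*4*(7 + 4)) + 3530132/734913 = (-34 - 24)*(2*4*11) + 3530132/734913 = -58*88 + 3530132/734913 = -5104 + 3530132/734913 = -3747465820/734913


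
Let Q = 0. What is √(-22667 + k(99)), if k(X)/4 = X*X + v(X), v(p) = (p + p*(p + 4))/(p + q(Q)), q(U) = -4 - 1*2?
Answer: 5*√652705/31 ≈ 130.31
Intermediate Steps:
q(U) = -6 (q(U) = -4 - 2 = -6)
v(p) = (p + p*(4 + p))/(-6 + p) (v(p) = (p + p*(p + 4))/(p - 6) = (p + p*(4 + p))/(-6 + p))
k(X) = 4*X² + 4*X*(5 + X)/(-6 + X) (k(X) = 4*(X*X + X*(5 + X)/(-6 + X)) = 4*(X² + X*(5 + X)/(-6 + X)) = 4*X² + 4*X*(5 + X)/(-6 + X))
√(-22667 + k(99)) = √(-22667 + 4*99*(5 + 99 + 99*(-6 + 99))/(-6 + 99)) = √(-22667 + 4*99*(5 + 99 + 99*93)/93) = √(-22667 + 4*99*(1/93)*(5 + 99 + 9207)) = √(-22667 + 4*99*(1/93)*9311) = √(-22667 + 1229052/31) = √(526375/31) = 5*√652705/31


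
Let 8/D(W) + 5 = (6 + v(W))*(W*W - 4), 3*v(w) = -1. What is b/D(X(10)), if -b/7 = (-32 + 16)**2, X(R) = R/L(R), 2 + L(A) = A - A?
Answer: -25536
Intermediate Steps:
v(w) = -1/3 (v(w) = (1/3)*(-1) = -1/3)
L(A) = -2 (L(A) = -2 + (A - A) = -2 + 0 = -2)
X(R) = -R/2 (X(R) = R/(-2) = R*(-1/2) = -R/2)
b = -1792 (b = -7*(-32 + 16)**2 = -7*(-16)**2 = -7*256 = -1792)
D(W) = 8/(-83/3 + 17*W**2/3) (D(W) = 8/(-5 + (6 - 1/3)*(W*W - 4)) = 8/(-5 + 17*(W**2 - 4)/3) = 8/(-5 + 17*(-4 + W**2)/3) = 8/(-5 + (-68/3 + 17*W**2/3)) = 8/(-83/3 + 17*W**2/3))
b/D(X(10)) = -1792/(24/(-83 + 17*(-1/2*10)**2)) = -1792/(24/(-83 + 17*(-5)**2)) = -1792/(24/(-83 + 17*25)) = -1792/(24/(-83 + 425)) = -1792/(24/342) = -1792/(24*(1/342)) = -1792/4/57 = -1792*57/4 = -25536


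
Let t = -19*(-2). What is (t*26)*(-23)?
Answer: -22724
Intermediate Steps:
t = 38
(t*26)*(-23) = (38*26)*(-23) = 988*(-23) = -22724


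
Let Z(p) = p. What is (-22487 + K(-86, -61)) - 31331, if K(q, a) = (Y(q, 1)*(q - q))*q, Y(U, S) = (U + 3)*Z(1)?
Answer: -53818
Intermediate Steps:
Y(U, S) = 3 + U (Y(U, S) = (U + 3)*1 = (3 + U)*1 = 3 + U)
K(q, a) = 0 (K(q, a) = ((3 + q)*(q - q))*q = ((3 + q)*0)*q = 0*q = 0)
(-22487 + K(-86, -61)) - 31331 = (-22487 + 0) - 31331 = -22487 - 31331 = -53818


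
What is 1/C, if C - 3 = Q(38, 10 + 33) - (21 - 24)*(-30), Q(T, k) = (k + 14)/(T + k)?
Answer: -27/2330 ≈ -0.011588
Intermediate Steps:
Q(T, k) = (14 + k)/(T + k)
C = -2330/27 (C = 3 + ((14 + (10 + 33))/(38 + (10 + 33)) - (21 - 24)*(-30)) = 3 + ((14 + 43)/(38 + 43) - (-3)*(-30)) = 3 + (57/81 - 1*90) = 3 + ((1/81)*57 - 90) = 3 + (19/27 - 90) = 3 - 2411/27 = -2330/27 ≈ -86.296)
1/C = 1/(-2330/27) = -27/2330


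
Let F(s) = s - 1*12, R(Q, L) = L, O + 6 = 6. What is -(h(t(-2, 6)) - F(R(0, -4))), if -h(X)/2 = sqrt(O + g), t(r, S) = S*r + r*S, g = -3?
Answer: -16 + 2*I*sqrt(3) ≈ -16.0 + 3.4641*I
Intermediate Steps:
O = 0 (O = -6 + 6 = 0)
t(r, S) = 2*S*r (t(r, S) = S*r + S*r = 2*S*r)
h(X) = -2*I*sqrt(3) (h(X) = -2*sqrt(0 - 3) = -2*I*sqrt(3))
F(s) = -12 + s (F(s) = s - 12 = -12 + s)
-(h(t(-2, 6)) - F(R(0, -4))) = -(-2*I*sqrt(3) - (-12 - 4)) = -(-2*I*sqrt(3) - 1*(-16)) = -(-2*I*sqrt(3) + 16) = -(16 - 2*I*sqrt(3)) = -16 + 2*I*sqrt(3)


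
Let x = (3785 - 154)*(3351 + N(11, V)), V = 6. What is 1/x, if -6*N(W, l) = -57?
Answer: 2/24403951 ≈ 8.1954e-8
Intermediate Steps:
N(W, l) = 19/2 (N(W, l) = -1/6*(-57) = 19/2)
x = 24403951/2 (x = (3785 - 154)*(3351 + 19/2) = 3631*(6721/2) = 24403951/2 ≈ 1.2202e+7)
1/x = 1/(24403951/2) = 2/24403951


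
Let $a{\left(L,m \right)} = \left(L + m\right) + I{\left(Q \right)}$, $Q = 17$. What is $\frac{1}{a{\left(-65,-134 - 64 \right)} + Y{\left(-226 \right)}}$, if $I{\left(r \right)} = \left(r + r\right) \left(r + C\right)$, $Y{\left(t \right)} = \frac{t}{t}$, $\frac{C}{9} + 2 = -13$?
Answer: $- \frac{1}{4274} \approx -0.00023397$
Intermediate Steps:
$C = -135$ ($C = -18 + 9 \left(-13\right) = -18 - 117 = -135$)
$Y{\left(t \right)} = 1$
$I{\left(r \right)} = 2 r \left(-135 + r\right)$ ($I{\left(r \right)} = \left(r + r\right) \left(r - 135\right) = 2 r \left(-135 + r\right)$)
$a{\left(L,m \right)} = -4012 + L + m$ ($a{\left(L,m \right)} = \left(L + m\right) + 2 \cdot 17 \left(-135 + 17\right) = \left(L + m\right) + 2 \cdot 17 \left(-118\right) = \left(L + m\right) - 4012 = -4012 + L + m$)
$\frac{1}{a{\left(-65,-134 - 64 \right)} + Y{\left(-226 \right)}} = \frac{1}{\left(-4012 - 65 - 198\right) + 1} = \frac{1}{-4275 + 1} = \frac{1}{-4274} = - \frac{1}{4274}$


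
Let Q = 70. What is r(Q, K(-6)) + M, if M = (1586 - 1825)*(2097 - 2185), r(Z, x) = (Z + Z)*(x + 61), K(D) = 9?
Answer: 30832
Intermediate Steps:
r(Z, x) = 2*Z*(61 + x) (r(Z, x) = (2*Z)*(61 + x) = 2*Z*(61 + x))
M = 21032 (M = -239*(-88) = 21032)
r(Q, K(-6)) + M = 2*70*(61 + 9) + 21032 = 2*70*70 + 21032 = 9800 + 21032 = 30832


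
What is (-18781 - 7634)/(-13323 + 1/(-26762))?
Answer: 706918230/356550127 ≈ 1.9827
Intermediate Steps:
(-18781 - 7634)/(-13323 + 1/(-26762)) = -26415/(-13323 - 1/26762) = -26415/(-356550127/26762) = -26415*(-26762/356550127) = 706918230/356550127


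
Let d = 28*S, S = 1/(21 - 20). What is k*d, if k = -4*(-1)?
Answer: 112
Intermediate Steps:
k = 4
S = 1 (S = 1/1 = 1)
d = 28 (d = 28*1 = 28)
k*d = 4*28 = 112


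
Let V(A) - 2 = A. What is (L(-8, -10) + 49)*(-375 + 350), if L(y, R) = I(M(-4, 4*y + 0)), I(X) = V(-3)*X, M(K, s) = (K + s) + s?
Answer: -2925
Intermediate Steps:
V(A) = 2 + A
M(K, s) = K + 2*s
I(X) = -X (I(X) = (2 - 3)*X = -X)
L(y, R) = 4 - 8*y (L(y, R) = -(-4 + 2*(4*y + 0)) = -(-4 + 2*(4*y)) = -(-4 + 8*y) = 4 - 8*y)
(L(-8, -10) + 49)*(-375 + 350) = ((4 - 8*(-8)) + 49)*(-375 + 350) = ((4 + 64) + 49)*(-25) = (68 + 49)*(-25) = 117*(-25) = -2925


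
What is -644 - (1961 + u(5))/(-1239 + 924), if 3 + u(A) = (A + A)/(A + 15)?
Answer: -401803/630 ≈ -637.78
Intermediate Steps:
u(A) = -3 + 2*A/(15 + A) (u(A) = -3 + (A + A)/(A + 15) = -3 + (2*A)/(15 + A) = -3 + 2*A/(15 + A))
-644 - (1961 + u(5))/(-1239 + 924) = -644 - (1961 + (-45 - 1*5)/(15 + 5))/(-1239 + 924) = -644 - (1961 + (-45 - 5)/20)/(-315) = -644 - (1961 + (1/20)*(-50))*(-1)/315 = -644 - (1961 - 5/2)*(-1)/315 = -644 - 3917*(-1)/(2*315) = -644 - 1*(-3917/630) = -644 + 3917/630 = -401803/630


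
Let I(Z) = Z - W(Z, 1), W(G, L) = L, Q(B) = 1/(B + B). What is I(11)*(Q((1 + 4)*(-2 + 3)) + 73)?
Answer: 731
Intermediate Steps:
Q(B) = 1/(2*B)
I(Z) = -1 + Z (I(Z) = Z - 1*1 = Z - 1 = -1 + Z)
I(11)*(Q((1 + 4)*(-2 + 3)) + 73) = (-1 + 11)*(1/(2*(((1 + 4)*(-2 + 3)))) + 73) = 10*(1/(2*((5*1))) + 73) = 10*((½)/5 + 73) = 10*((½)*(⅕) + 73) = 10*(⅒ + 73) = 10*(731/10) = 731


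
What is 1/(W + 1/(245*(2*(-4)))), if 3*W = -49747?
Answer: -5880/97504123 ≈ -6.0305e-5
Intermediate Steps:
W = -49747/3 (W = (⅓)*(-49747) = -49747/3 ≈ -16582.)
1/(W + 1/(245*(2*(-4)))) = 1/(-49747/3 + 1/(245*(2*(-4)))) = 1/(-49747/3 + 1/(245*(-8))) = 1/(-49747/3 + 1/(-1960)) = 1/(-49747/3 - 1/1960) = 1/(-97504123/5880) = -5880/97504123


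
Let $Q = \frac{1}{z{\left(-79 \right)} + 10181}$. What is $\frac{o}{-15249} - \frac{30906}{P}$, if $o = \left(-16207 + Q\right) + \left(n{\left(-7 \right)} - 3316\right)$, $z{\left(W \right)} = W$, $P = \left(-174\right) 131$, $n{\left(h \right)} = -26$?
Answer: $\frac{514576516567}{195072822334} \approx 2.6379$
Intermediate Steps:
$P = -22794$
$Q = \frac{1}{10102}$ ($Q = \frac{1}{-79 + 10181} = \frac{1}{10102} \approx 9.899 \cdot 10^{-5}$)
$o = - \frac{197483997}{10102}$ ($o = \left(-16207 + \frac{1}{10102}\right) - 3342 = - \frac{163723113}{10102} - 3342 = - \frac{197483997}{10102} \approx -19549.0$)
$\frac{o}{-15249} - \frac{30906}{P} = - \frac{197483997}{10102 \left(-15249\right)} - \frac{30906}{-22794} = \left(- \frac{197483997}{10102}\right) \left(- \frac{1}{15249}\right) - - \frac{5151}{3799} = \frac{65827999}{51348466} + \frac{5151}{3799} = \frac{514576516567}{195072822334}$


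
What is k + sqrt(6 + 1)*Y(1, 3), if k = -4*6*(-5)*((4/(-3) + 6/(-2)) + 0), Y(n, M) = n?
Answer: -520 + sqrt(7) ≈ -517.35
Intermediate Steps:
k = -520 (k = -(-120)*((4*(-1/3) + 6*(-1/2)) + 0) = -(-120)*((-4/3 - 3) + 0) = -(-120)*(-13/3 + 0) = -(-120)*(-13)/3 = -4*130 = -520)
k + sqrt(6 + 1)*Y(1, 3) = -520 + sqrt(6 + 1)*1 = -520 + sqrt(7)*1 = -520 + sqrt(7)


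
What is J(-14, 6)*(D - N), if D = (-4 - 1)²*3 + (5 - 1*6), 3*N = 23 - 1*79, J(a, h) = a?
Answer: -3892/3 ≈ -1297.3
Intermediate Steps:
N = -56/3 (N = (23 - 1*79)/3 = (23 - 79)/3 = (⅓)*(-56) = -56/3 ≈ -18.667)
D = 74 (D = (-5)²*3 + (5 - 6) = 25*3 - 1 = 75 - 1 = 74)
J(-14, 6)*(D - N) = -14*(74 - 1*(-56/3)) = -14*(74 + 56/3) = -14*278/3 = -3892/3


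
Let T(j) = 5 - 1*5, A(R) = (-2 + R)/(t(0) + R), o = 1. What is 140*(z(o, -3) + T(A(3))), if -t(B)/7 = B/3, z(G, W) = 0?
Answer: 0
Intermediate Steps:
t(B) = -7*B/3
A(R) = (-2 + R)/R (A(R) = (-2 + R)/(-7/3*0 + R) = (-2 + R)/(0 + R) = (-2 + R)/R)
T(j) = 0 (T(j) = 5 - 5 = 0)
140*(z(o, -3) + T(A(3))) = 140*(0 + 0) = 140*0 = 0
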